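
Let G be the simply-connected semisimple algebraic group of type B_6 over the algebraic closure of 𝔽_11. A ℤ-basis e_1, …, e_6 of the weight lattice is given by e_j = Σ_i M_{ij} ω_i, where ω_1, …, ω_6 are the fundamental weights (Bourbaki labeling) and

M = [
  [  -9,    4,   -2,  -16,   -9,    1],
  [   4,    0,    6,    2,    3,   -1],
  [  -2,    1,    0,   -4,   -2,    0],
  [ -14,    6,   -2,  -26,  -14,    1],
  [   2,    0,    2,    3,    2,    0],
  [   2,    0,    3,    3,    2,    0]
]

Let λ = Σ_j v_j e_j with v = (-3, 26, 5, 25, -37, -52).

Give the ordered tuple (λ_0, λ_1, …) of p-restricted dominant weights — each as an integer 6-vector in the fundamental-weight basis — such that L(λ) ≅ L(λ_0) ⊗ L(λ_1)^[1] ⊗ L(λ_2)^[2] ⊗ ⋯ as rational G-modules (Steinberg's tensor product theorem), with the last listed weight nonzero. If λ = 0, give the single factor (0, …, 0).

((2, 9, 6, 4, 5, 10),)

Compute c_i = Σ_j M_{ij} v_j with v = (-3, 26, 5, 25, -37, -52):
  c_1 = -9*-3 + 4*26 + -2*5 + -16*25 + -9*-37 + 1*-52 = 2
  c_2 = 4*-3 + 0*26 + 6*5 + 2*25 + 3*-37 + -1*-52 = 9
  c_3 = -2*-3 + 1*26 + 0*5 + -4*25 + -2*-37 + 0*-52 = 6
  c_4 = -14*-3 + 6*26 + -2*5 + -26*25 + -14*-37 + 1*-52 = 4
  c_5 = 2*-3 + 0*26 + 2*5 + 3*25 + 2*-37 + 0*-52 = 5
  c_6 = 2*-3 + 0*26 + 3*5 + 3*25 + 2*-37 + 0*-52 = 10
Writing each c_i in base p = 11:
  c_1 = 2 = 2·11^0
  c_2 = 9 = 9·11^0
  c_3 = 6 = 6·11^0
  c_4 = 4 = 4·11^0
  c_5 = 5 = 5·11^0
  c_6 = 10 = 10·11^0
p-restricted factor λ_0 = (2, 9, 6, 4, 5, 10)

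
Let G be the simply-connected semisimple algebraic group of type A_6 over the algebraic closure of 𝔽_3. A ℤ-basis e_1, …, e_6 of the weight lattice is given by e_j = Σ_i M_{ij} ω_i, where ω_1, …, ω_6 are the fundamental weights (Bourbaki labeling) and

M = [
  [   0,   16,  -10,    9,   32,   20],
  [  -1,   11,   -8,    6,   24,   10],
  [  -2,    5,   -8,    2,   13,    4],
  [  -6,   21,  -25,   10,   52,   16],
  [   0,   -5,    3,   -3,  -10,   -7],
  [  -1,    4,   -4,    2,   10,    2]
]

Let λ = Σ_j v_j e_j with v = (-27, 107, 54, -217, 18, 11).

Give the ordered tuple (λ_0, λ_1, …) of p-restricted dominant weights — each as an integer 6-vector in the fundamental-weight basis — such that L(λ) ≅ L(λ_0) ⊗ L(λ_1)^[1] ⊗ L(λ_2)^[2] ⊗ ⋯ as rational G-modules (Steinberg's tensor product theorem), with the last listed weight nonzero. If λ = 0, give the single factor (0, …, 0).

((0, 0, 1, 1, 0, 1), (2, 1, 0, 0, 1, 2), (1, 1, 0, 0, 2, 0))

Change of basis e → ω: c = M·v where v = (-27, 107, 54, -217, 18, 11):
  c_1 = 0*-27 + 16*107 + -10*54 + 9*-217 + 32*18 + 20*11 = 15
  c_2 = -1*-27 + 11*107 + -8*54 + 6*-217 + 24*18 + 10*11 = 12
  c_3 = -2*-27 + 5*107 + -8*54 + 2*-217 + 13*18 + 4*11 = 1
  c_4 = -6*-27 + 21*107 + -25*54 + 10*-217 + 52*18 + 16*11 = 1
  c_5 = 0*-27 + -5*107 + 3*54 + -3*-217 + -10*18 + -7*11 = 21
  c_6 = -1*-27 + 4*107 + -4*54 + 2*-217 + 10*18 + 2*11 = 7
Writing each c_i in base p = 3:
  c_1 = 15 = 0·3^0 + 2·3^1 + 1·3^2
  c_2 = 12 = 0·3^0 + 1·3^1 + 1·3^2
  c_3 = 1 = 1·3^0
  c_4 = 1 = 1·3^0
  c_5 = 21 = 0·3^0 + 1·3^1 + 2·3^2
  c_6 = 7 = 1·3^0 + 2·3^1
p-restricted factor λ_0 = (0, 0, 1, 1, 0, 1)
p-restricted factor λ_1 = (2, 1, 0, 0, 1, 2)
p-restricted factor λ_2 = (1, 1, 0, 0, 2, 0)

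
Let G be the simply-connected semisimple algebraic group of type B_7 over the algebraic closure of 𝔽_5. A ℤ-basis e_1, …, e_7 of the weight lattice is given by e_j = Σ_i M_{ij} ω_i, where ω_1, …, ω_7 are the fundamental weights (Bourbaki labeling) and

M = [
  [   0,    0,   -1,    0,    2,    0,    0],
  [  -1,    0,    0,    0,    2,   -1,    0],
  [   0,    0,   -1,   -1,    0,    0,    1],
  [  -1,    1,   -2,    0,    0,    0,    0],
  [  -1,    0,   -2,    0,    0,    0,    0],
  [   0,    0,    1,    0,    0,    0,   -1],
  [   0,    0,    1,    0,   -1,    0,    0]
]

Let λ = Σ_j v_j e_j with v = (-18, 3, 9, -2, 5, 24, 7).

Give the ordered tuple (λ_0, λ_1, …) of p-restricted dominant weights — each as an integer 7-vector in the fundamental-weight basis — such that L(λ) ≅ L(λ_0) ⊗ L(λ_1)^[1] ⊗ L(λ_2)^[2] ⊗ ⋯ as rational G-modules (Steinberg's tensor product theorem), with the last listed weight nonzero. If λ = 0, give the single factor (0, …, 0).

ω-coordinates c = M·v, v = (-18, 3, 9, -2, 5, 24, 7):
  c_1 = (0)·(-18) + 0·3 + (-1)·(9) + (0)·(-2) + 2·5 + 0·24 + 0·7 = 1
  c_2 = (-1)·(-18) + 0·3 + 0·9 + (0)·(-2) + 2·5 + (-1)·(24) + 0·7 = 4
  c_3 = (0)·(-18) + 0·3 + (-1)·(9) + (-1)·(-2) + 0·5 + 0·24 + 1·7 = 0
  c_4 = (-1)·(-18) + 1·3 + (-2)·(9) + (0)·(-2) + 0·5 + 0·24 + 0·7 = 3
  c_5 = (-1)·(-18) + 0·3 + (-2)·(9) + (0)·(-2) + 0·5 + 0·24 + 0·7 = 0
  c_6 = (0)·(-18) + 0·3 + 1·9 + (0)·(-2) + 0·5 + 0·24 + (-1)·(7) = 2
  c_7 = (0)·(-18) + 0·3 + 1·9 + (0)·(-2) + (-1)·(5) + 0·24 + 0·7 = 4
Expand coordinatewise in base 5:
  c_1 = 1 = 1·5^0
  c_2 = 4 = 4·5^0
  c_3 = 0
  c_4 = 3 = 3·5^0
  c_5 = 0
  c_6 = 2 = 2·5^0
  c_7 = 4 = 4·5^0
Factor λ_0 = (1, 4, 0, 3, 0, 2, 4)

((1, 4, 0, 3, 0, 2, 4),)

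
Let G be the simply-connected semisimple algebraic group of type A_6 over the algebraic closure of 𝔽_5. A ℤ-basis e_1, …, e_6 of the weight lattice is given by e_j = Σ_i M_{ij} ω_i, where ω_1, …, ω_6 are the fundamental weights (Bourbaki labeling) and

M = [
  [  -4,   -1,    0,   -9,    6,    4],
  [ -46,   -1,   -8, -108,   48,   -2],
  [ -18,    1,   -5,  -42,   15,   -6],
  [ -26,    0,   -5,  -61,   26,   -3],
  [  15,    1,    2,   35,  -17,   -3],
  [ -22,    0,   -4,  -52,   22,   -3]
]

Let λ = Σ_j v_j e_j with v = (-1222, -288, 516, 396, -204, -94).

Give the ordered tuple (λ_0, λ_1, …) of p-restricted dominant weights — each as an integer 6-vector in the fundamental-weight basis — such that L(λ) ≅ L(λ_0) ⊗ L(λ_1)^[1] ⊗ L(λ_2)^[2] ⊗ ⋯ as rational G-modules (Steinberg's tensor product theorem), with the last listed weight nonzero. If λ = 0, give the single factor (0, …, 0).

Compute c_i = Σ_j M_{ij} v_j with v = (-1222, -288, 516, 396, -204, -94):
  c_1 = (-4)·(-1222) + (-1)·(-288) + 0·516 + (-9)·(396) + (6)·(-204) + (4)·(-94) = 12
  c_2 = (-46)·(-1222) + (-1)·(-288) + (-8)·(516) + (-108)·(396) + (48)·(-204) + (-2)·(-94) = 0
  c_3 = (-18)·(-1222) + (1)·(-288) + (-5)·(516) + (-42)·(396) + (15)·(-204) + (-6)·(-94) = 0
  c_4 = (-26)·(-1222) + (0)·(-288) + (-5)·(516) + (-61)·(396) + (26)·(-204) + (-3)·(-94) = 14
  c_5 = (15)·(-1222) + (1)·(-288) + 2·516 + 35·396 + (-17)·(-204) + (-3)·(-94) = 24
  c_6 = (-22)·(-1222) + (0)·(-288) + (-4)·(516) + (-52)·(396) + (22)·(-204) + (-3)·(-94) = 22
Writing each c_i in base p = 5:
  c_1 = 12 = 2·5^0 + 2·5^1
  c_2 = 0
  c_3 = 0
  c_4 = 14 = 4·5^0 + 2·5^1
  c_5 = 24 = 4·5^0 + 4·5^1
  c_6 = 22 = 2·5^0 + 4·5^1
λ_0 = (2, 0, 0, 4, 4, 2)
λ_1 = (2, 0, 0, 2, 4, 4)

((2, 0, 0, 4, 4, 2), (2, 0, 0, 2, 4, 4))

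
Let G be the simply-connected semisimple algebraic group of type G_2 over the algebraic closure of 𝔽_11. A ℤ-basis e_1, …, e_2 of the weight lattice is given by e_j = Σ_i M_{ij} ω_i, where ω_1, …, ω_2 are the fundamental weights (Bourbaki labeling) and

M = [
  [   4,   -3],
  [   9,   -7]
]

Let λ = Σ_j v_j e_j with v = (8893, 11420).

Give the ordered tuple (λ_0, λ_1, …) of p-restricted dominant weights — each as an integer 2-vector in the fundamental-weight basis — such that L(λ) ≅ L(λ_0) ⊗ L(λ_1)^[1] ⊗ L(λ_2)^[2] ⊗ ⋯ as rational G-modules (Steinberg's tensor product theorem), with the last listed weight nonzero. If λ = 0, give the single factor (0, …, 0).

((3, 9), (9, 8), (10, 0))

In the fundamental-weight basis, λ has coordinates c = M·v (v = (8893, 11420)):
  c_1 = 4*8893 + -3*11420 = 1312
  c_2 = 9*8893 + -7*11420 = 97
p = 11; digits c_i = Σ_j d_{ij}·11^j, 0 ≤ d_{ij} < 11:
  c_1 = 1312 = 3·11^0 + 9·11^1 + 10·11^2
  c_2 = 97 = 9·11^0 + 8·11^1
p-restricted factor λ_0 = (3, 9)
p-restricted factor λ_1 = (9, 8)
p-restricted factor λ_2 = (10, 0)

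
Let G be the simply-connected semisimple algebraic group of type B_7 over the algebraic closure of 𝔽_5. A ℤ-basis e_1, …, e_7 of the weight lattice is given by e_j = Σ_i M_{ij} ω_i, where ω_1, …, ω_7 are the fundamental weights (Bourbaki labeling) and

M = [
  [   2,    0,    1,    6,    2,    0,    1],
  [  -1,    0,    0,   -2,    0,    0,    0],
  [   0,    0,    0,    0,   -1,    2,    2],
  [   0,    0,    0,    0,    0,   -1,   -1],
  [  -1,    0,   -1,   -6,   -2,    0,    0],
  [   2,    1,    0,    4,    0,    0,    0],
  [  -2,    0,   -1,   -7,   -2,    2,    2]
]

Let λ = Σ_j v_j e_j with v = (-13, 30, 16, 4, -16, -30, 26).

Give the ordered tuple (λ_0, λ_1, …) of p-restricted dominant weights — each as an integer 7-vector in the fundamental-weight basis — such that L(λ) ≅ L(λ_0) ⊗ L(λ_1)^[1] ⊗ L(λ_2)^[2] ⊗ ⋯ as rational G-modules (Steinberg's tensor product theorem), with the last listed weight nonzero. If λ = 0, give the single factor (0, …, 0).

((3, 0, 3, 4, 0, 0, 1), (1, 1, 1, 0, 1, 4, 1))

Compute c_i = Σ_j M_{ij} v_j with v = (-13, 30, 16, 4, -16, -30, 26):
  c_1 = 2*-13 + 0*30 + 1*16 + 6*4 + 2*-16 + 0*-30 + 1*26 = 8
  c_2 = -1*-13 + 0*30 + 0*16 + -2*4 + 0*-16 + 0*-30 + 0*26 = 5
  c_3 = 0*-13 + 0*30 + 0*16 + 0*4 + -1*-16 + 2*-30 + 2*26 = 8
  c_4 = 0*-13 + 0*30 + 0*16 + 0*4 + 0*-16 + -1*-30 + -1*26 = 4
  c_5 = -1*-13 + 0*30 + -1*16 + -6*4 + -2*-16 + 0*-30 + 0*26 = 5
  c_6 = 2*-13 + 1*30 + 0*16 + 4*4 + 0*-16 + 0*-30 + 0*26 = 20
  c_7 = -2*-13 + 0*30 + -1*16 + -7*4 + -2*-16 + 2*-30 + 2*26 = 6
Expand coordinatewise in base 5:
  c_1 = 8 = 3·5^0 + 1·5^1
  c_2 = 5 = 0·5^0 + 1·5^1
  c_3 = 8 = 3·5^0 + 1·5^1
  c_4 = 4 = 4·5^0
  c_5 = 5 = 0·5^0 + 1·5^1
  c_6 = 20 = 0·5^0 + 4·5^1
  c_7 = 6 = 1·5^0 + 1·5^1
p-restricted factor λ_0 = (3, 0, 3, 4, 0, 0, 1)
p-restricted factor λ_1 = (1, 1, 1, 0, 1, 4, 1)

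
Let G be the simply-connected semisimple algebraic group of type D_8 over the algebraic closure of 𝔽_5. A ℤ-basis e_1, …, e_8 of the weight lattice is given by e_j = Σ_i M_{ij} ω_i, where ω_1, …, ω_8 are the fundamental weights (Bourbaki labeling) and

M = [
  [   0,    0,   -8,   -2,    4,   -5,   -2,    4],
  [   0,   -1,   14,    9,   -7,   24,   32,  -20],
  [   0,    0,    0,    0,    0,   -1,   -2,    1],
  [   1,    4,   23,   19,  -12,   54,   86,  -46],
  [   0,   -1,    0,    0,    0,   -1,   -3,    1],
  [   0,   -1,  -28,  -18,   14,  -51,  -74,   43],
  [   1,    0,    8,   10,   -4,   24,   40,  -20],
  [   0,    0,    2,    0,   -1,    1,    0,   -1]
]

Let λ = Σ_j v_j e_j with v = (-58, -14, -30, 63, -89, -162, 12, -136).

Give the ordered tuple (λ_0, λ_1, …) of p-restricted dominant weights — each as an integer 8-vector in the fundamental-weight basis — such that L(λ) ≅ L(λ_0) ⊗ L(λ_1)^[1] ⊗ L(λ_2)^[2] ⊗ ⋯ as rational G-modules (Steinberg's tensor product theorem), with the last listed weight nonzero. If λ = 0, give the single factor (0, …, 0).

Compute c_i = Σ_j M_{ij} v_j with v = (-58, -14, -30, 63, -89, -162, 12, -136):
  c_1 = (0)·(-58) + (0)·(-14) + (-8)·(-30) + (-2)·(63) + (4)·(-89) + (-5)·(-162) + (-2)·(12) + (4)·(-136) = 0
  c_2 = (0)·(-58) + (-1)·(-14) + (14)·(-30) + (9)·(63) + (-7)·(-89) + (24)·(-162) + (32)·(12) + (-20)·(-136) = 0
  c_3 = (0)·(-58) + (0)·(-14) + (0)·(-30) + (0)·(63) + (0)·(-89) + (-1)·(-162) + (-2)·(12) + (1)·(-136) = 2
  c_4 = (1)·(-58) + (4)·(-14) + (23)·(-30) + (19)·(63) + (-12)·(-89) + (54)·(-162) + (86)·(12) + (-46)·(-136) = 1
  c_5 = (0)·(-58) + (-1)·(-14) + (0)·(-30) + (0)·(63) + (0)·(-89) + (-1)·(-162) + (-3)·(12) + (1)·(-136) = 4
  c_6 = (0)·(-58) + (-1)·(-14) + (-28)·(-30) + (-18)·(63) + (14)·(-89) + (-51)·(-162) + (-74)·(12) + (43)·(-136) = 0
  c_7 = (1)·(-58) + (0)·(-14) + (8)·(-30) + (10)·(63) + (-4)·(-89) + (24)·(-162) + (40)·(12) + (-20)·(-136) = 0
  c_8 = (0)·(-58) + (0)·(-14) + (2)·(-30) + (0)·(63) + (-1)·(-89) + (1)·(-162) + (0)·(12) + (-1)·(-136) = 3
Expand coordinatewise in base 5:
  c_1 = 0
  c_2 = 0
  c_3 = 2 = 2·5^0
  c_4 = 1 = 1·5^0
  c_5 = 4 = 4·5^0
  c_6 = 0
  c_7 = 0
  c_8 = 3 = 3·5^0
Factor λ_0 = (0, 0, 2, 1, 4, 0, 0, 3)

((0, 0, 2, 1, 4, 0, 0, 3),)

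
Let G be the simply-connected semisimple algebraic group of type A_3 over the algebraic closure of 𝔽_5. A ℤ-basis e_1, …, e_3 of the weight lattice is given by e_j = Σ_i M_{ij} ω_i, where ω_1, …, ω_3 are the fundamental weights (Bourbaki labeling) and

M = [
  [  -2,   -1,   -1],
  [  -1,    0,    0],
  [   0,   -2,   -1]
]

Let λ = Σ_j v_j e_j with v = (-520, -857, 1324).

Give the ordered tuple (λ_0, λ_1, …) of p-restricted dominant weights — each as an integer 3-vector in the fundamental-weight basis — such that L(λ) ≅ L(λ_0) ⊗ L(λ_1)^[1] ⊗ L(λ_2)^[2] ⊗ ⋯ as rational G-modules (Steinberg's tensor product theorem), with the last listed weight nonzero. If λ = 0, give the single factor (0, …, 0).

((3, 0, 0), (4, 4, 3), (2, 0, 0), (4, 4, 3))

Converting to the ω-basis (c_i = row i of M dotted with v = (-520, -857, 1324)):
  c_1 = (-2)·(-520) + (-1)·(-857) + (-1)·(1324) = 573
  c_2 = (-1)·(-520) + (0)·(-857) + 0·1324 = 520
  c_3 = (0)·(-520) + (-2)·(-857) + (-1)·(1324) = 390
Expand coordinatewise in base 5:
  c_1 = 573 = 3·5^0 + 4·5^1 + 2·5^2 + 4·5^3
  c_2 = 520 = 0·5^0 + 4·5^1 + 0·5^2 + 4·5^3
  c_3 = 390 = 0·5^0 + 3·5^1 + 0·5^2 + 3·5^3
p-restricted factor λ_0 = (3, 0, 0)
p-restricted factor λ_1 = (4, 4, 3)
p-restricted factor λ_2 = (2, 0, 0)
p-restricted factor λ_3 = (4, 4, 3)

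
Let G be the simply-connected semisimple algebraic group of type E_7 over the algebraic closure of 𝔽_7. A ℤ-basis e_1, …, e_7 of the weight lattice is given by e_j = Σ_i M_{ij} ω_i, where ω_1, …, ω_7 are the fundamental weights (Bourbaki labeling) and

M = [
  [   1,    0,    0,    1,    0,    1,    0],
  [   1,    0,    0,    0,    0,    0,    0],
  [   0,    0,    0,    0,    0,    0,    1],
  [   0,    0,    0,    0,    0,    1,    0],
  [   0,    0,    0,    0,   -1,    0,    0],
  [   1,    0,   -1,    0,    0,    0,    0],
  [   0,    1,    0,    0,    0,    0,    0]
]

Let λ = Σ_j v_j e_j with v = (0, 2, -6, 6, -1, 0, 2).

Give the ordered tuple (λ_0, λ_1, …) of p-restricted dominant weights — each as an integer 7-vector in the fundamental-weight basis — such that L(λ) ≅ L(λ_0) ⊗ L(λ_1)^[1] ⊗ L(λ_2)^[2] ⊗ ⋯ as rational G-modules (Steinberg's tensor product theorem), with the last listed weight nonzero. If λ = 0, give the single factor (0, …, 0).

In the fundamental-weight basis, λ has coordinates c = M·v (v = (0, 2, -6, 6, -1, 0, 2)):
  c_1 = 1·0 + 0·2 + (0)·(-6) + 1·6 + (0)·(-1) + 1·0 + 0·2 = 6
  c_2 = 1·0 + 0·2 + (0)·(-6) + 0·6 + (0)·(-1) + 0·0 + 0·2 = 0
  c_3 = 0·0 + 0·2 + (0)·(-6) + 0·6 + (0)·(-1) + 0·0 + 1·2 = 2
  c_4 = 0·0 + 0·2 + (0)·(-6) + 0·6 + (0)·(-1) + 1·0 + 0·2 = 0
  c_5 = 0·0 + 0·2 + (0)·(-6) + 0·6 + (-1)·(-1) + 0·0 + 0·2 = 1
  c_6 = 1·0 + 0·2 + (-1)·(-6) + 0·6 + (0)·(-1) + 0·0 + 0·2 = 6
  c_7 = 0·0 + 1·2 + (0)·(-6) + 0·6 + (0)·(-1) + 0·0 + 0·2 = 2
Writing each c_i in base p = 7:
  c_1 = 6 = 6·7^0
  c_2 = 0
  c_3 = 2 = 2·7^0
  c_4 = 0
  c_5 = 1 = 1·7^0
  c_6 = 6 = 6·7^0
  c_7 = 2 = 2·7^0
p-restricted factor λ_0 = (6, 0, 2, 0, 1, 6, 2)

((6, 0, 2, 0, 1, 6, 2),)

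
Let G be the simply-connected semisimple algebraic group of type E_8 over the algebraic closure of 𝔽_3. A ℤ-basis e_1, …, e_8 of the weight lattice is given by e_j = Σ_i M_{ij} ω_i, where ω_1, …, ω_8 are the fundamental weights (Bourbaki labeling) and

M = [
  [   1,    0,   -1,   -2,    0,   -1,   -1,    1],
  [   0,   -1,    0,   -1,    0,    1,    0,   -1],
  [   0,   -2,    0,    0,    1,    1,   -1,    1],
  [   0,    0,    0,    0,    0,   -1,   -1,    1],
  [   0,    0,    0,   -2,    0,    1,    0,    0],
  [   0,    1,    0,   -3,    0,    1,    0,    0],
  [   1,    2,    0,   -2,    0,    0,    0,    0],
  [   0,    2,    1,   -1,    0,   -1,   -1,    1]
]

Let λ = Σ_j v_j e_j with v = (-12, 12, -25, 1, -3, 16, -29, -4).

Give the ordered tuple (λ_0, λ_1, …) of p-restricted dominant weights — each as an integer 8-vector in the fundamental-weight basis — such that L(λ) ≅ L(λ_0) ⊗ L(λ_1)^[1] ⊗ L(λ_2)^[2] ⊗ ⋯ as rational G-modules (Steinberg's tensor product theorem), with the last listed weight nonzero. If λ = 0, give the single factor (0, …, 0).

Compute c_i = Σ_j M_{ij} v_j with v = (-12, 12, -25, 1, -3, 16, -29, -4):
  c_1 = 1*-12 + 0*12 + -1*-25 + -2*1 + 0*-3 + -1*16 + -1*-29 + 1*-4 = 20
  c_2 = 0*-12 + -1*12 + 0*-25 + -1*1 + 0*-3 + 1*16 + 0*-29 + -1*-4 = 7
  c_3 = 0*-12 + -2*12 + 0*-25 + 0*1 + 1*-3 + 1*16 + -1*-29 + 1*-4 = 14
  c_4 = 0*-12 + 0*12 + 0*-25 + 0*1 + 0*-3 + -1*16 + -1*-29 + 1*-4 = 9
  c_5 = 0*-12 + 0*12 + 0*-25 + -2*1 + 0*-3 + 1*16 + 0*-29 + 0*-4 = 14
  c_6 = 0*-12 + 1*12 + 0*-25 + -3*1 + 0*-3 + 1*16 + 0*-29 + 0*-4 = 25
  c_7 = 1*-12 + 2*12 + 0*-25 + -2*1 + 0*-3 + 0*16 + 0*-29 + 0*-4 = 10
  c_8 = 0*-12 + 2*12 + 1*-25 + -1*1 + 0*-3 + -1*16 + -1*-29 + 1*-4 = 7
Base-3 expansion of each c_i:
  c_1 = 20 = 2·3^0 + 0·3^1 + 2·3^2
  c_2 = 7 = 1·3^0 + 2·3^1
  c_3 = 14 = 2·3^0 + 1·3^1 + 1·3^2
  c_4 = 9 = 0·3^0 + 0·3^1 + 1·3^2
  c_5 = 14 = 2·3^0 + 1·3^1 + 1·3^2
  c_6 = 25 = 1·3^0 + 2·3^1 + 2·3^2
  c_7 = 10 = 1·3^0 + 0·3^1 + 1·3^2
  c_8 = 7 = 1·3^0 + 2·3^1
Factor λ_0 = (2, 1, 2, 0, 2, 1, 1, 1)
Factor λ_1 = (0, 2, 1, 0, 1, 2, 0, 2)
Factor λ_2 = (2, 0, 1, 1, 1, 2, 1, 0)

((2, 1, 2, 0, 2, 1, 1, 1), (0, 2, 1, 0, 1, 2, 0, 2), (2, 0, 1, 1, 1, 2, 1, 0))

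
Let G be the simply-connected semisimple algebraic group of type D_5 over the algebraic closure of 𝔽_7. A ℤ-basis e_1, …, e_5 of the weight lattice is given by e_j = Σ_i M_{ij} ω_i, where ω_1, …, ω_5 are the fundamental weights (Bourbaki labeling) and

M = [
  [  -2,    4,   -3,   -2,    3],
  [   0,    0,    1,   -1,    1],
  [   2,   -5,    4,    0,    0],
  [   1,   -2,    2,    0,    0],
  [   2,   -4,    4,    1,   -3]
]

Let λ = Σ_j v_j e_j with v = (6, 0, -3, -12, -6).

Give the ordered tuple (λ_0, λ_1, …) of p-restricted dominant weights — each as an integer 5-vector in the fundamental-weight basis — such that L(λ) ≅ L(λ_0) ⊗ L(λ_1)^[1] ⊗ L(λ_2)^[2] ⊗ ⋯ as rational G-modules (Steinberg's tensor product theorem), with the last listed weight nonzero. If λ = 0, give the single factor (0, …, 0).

In the fundamental-weight basis, λ has coordinates c = M·v (v = (6, 0, -3, -12, -6)):
  c_1 = (-2)·(6) + (4)·(0) + (-3)·(-3) + (-2)·(-12) + (3)·(-6) = 3
  c_2 = (0)·(6) + (0)·(0) + (1)·(-3) + (-1)·(-12) + (1)·(-6) = 3
  c_3 = (2)·(6) + (-5)·(0) + (4)·(-3) + (0)·(-12) + (0)·(-6) = 0
  c_4 = (1)·(6) + (-2)·(0) + (2)·(-3) + (0)·(-12) + (0)·(-6) = 0
  c_5 = (2)·(6) + (-4)·(0) + (4)·(-3) + (1)·(-12) + (-3)·(-6) = 6
Expand coordinatewise in base 7:
  c_1 = 3 = 3·7^0
  c_2 = 3 = 3·7^0
  c_3 = 0
  c_4 = 0
  c_5 = 6 = 6·7^0
Factor λ_0 = (3, 3, 0, 0, 6)

((3, 3, 0, 0, 6),)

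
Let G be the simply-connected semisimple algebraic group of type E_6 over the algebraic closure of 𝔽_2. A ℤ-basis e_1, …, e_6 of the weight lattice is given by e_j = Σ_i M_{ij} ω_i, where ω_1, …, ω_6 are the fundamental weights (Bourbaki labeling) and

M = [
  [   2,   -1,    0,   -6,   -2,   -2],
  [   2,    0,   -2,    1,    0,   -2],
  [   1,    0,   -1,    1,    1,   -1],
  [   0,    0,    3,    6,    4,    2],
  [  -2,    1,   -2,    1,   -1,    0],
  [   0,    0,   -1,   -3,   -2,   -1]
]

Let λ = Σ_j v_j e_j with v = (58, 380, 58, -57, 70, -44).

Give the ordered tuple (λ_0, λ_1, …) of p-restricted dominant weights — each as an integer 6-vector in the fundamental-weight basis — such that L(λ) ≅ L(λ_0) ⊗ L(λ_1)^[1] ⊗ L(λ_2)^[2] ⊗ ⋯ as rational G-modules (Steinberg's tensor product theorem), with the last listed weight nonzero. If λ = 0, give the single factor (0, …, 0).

((0, 1, 1, 0, 1, 1), (1, 1, 0, 0, 0, 0), (0, 1, 0, 0, 1, 0), (1, 1, 1, 1, 0, 0), (1, 1, 1, 1, 1, 1), (0, 0, 1, 0, 0, 0))

ω-coordinates c = M·v, v = (58, 380, 58, -57, 70, -44):
  c_1 = (2)·(58) + (-1)·(380) + (0)·(58) + (-6)·(-57) + (-2)·(70) + (-2)·(-44) = 26
  c_2 = (2)·(58) + (0)·(380) + (-2)·(58) + (1)·(-57) + (0)·(70) + (-2)·(-44) = 31
  c_3 = (1)·(58) + (0)·(380) + (-1)·(58) + (1)·(-57) + (1)·(70) + (-1)·(-44) = 57
  c_4 = (0)·(58) + (0)·(380) + (3)·(58) + (6)·(-57) + (4)·(70) + (2)·(-44) = 24
  c_5 = (-2)·(58) + (1)·(380) + (-2)·(58) + (1)·(-57) + (-1)·(70) + (0)·(-44) = 21
  c_6 = (0)·(58) + (0)·(380) + (-1)·(58) + (-3)·(-57) + (-2)·(70) + (-1)·(-44) = 17
Base-2 expansion of each c_i:
  c_1 = 26 = 0·2^0 + 1·2^1 + 0·2^2 + 1·2^3 + 1·2^4
  c_2 = 31 = 1·2^0 + 1·2^1 + 1·2^2 + 1·2^3 + 1·2^4
  c_3 = 57 = 1·2^0 + 0·2^1 + 0·2^2 + 1·2^3 + 1·2^4 + 1·2^5
  c_4 = 24 = 0·2^0 + 0·2^1 + 0·2^2 + 1·2^3 + 1·2^4
  c_5 = 21 = 1·2^0 + 0·2^1 + 1·2^2 + 0·2^3 + 1·2^4
  c_6 = 17 = 1·2^0 + 0·2^1 + 0·2^2 + 0·2^3 + 1·2^4
Factor λ_0 = (0, 1, 1, 0, 1, 1)
Factor λ_1 = (1, 1, 0, 0, 0, 0)
Factor λ_2 = (0, 1, 0, 0, 1, 0)
Factor λ_3 = (1, 1, 1, 1, 0, 0)
Factor λ_4 = (1, 1, 1, 1, 1, 1)
Factor λ_5 = (0, 0, 1, 0, 0, 0)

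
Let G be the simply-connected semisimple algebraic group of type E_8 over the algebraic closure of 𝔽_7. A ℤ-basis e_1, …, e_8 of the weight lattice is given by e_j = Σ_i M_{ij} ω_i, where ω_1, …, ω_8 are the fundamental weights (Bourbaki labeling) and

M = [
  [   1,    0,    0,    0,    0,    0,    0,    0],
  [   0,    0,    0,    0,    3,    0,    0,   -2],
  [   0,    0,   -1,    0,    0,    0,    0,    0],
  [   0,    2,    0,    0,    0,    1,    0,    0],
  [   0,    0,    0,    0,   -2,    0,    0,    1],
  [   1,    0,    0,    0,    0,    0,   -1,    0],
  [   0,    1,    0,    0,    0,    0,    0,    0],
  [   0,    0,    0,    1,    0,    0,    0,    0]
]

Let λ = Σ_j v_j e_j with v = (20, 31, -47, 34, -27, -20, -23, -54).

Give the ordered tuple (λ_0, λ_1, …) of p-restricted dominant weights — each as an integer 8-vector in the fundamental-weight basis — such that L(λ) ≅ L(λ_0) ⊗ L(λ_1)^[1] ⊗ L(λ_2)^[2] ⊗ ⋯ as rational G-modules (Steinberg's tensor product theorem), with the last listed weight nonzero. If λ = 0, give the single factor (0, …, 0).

((6, 6, 5, 0, 0, 1, 3, 6), (2, 3, 6, 6, 0, 6, 4, 4))

Compute c_i = Σ_j M_{ij} v_j with v = (20, 31, -47, 34, -27, -20, -23, -54):
  c_1 = 1·20 + 0·31 + (0)·(-47) + 0·34 + (0)·(-27) + (0)·(-20) + (0)·(-23) + (0)·(-54) = 20
  c_2 = 0·20 + 0·31 + (0)·(-47) + 0·34 + (3)·(-27) + (0)·(-20) + (0)·(-23) + (-2)·(-54) = 27
  c_3 = 0·20 + 0·31 + (-1)·(-47) + 0·34 + (0)·(-27) + (0)·(-20) + (0)·(-23) + (0)·(-54) = 47
  c_4 = 0·20 + 2·31 + (0)·(-47) + 0·34 + (0)·(-27) + (1)·(-20) + (0)·(-23) + (0)·(-54) = 42
  c_5 = 0·20 + 0·31 + (0)·(-47) + 0·34 + (-2)·(-27) + (0)·(-20) + (0)·(-23) + (1)·(-54) = 0
  c_6 = 1·20 + 0·31 + (0)·(-47) + 0·34 + (0)·(-27) + (0)·(-20) + (-1)·(-23) + (0)·(-54) = 43
  c_7 = 0·20 + 1·31 + (0)·(-47) + 0·34 + (0)·(-27) + (0)·(-20) + (0)·(-23) + (0)·(-54) = 31
  c_8 = 0·20 + 0·31 + (0)·(-47) + 1·34 + (0)·(-27) + (0)·(-20) + (0)·(-23) + (0)·(-54) = 34
Writing each c_i in base p = 7:
  c_1 = 20 = 6·7^0 + 2·7^1
  c_2 = 27 = 6·7^0 + 3·7^1
  c_3 = 47 = 5·7^0 + 6·7^1
  c_4 = 42 = 0·7^0 + 6·7^1
  c_5 = 0
  c_6 = 43 = 1·7^0 + 6·7^1
  c_7 = 31 = 3·7^0 + 4·7^1
  c_8 = 34 = 6·7^0 + 4·7^1
p-restricted factor λ_0 = (6, 6, 5, 0, 0, 1, 3, 6)
p-restricted factor λ_1 = (2, 3, 6, 6, 0, 6, 4, 4)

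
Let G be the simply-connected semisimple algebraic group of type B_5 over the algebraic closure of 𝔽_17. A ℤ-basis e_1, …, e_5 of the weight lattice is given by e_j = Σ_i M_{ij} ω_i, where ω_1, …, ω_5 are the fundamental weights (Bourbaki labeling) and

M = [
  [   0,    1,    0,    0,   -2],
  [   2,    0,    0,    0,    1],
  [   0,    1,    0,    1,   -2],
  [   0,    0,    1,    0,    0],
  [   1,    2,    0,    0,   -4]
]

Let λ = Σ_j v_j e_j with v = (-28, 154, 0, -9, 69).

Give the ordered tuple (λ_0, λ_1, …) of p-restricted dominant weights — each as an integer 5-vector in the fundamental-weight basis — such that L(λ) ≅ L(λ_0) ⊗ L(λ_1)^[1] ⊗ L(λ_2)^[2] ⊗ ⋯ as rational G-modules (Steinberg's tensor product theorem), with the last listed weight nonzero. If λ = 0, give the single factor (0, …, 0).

Compute c_i = Σ_j M_{ij} v_j with v = (-28, 154, 0, -9, 69):
  c_1 = 0*-28 + 1*154 + 0*0 + 0*-9 + -2*69 = 16
  c_2 = 2*-28 + 0*154 + 0*0 + 0*-9 + 1*69 = 13
  c_3 = 0*-28 + 1*154 + 0*0 + 1*-9 + -2*69 = 7
  c_4 = 0*-28 + 0*154 + 1*0 + 0*-9 + 0*69 = 0
  c_5 = 1*-28 + 2*154 + 0*0 + 0*-9 + -4*69 = 4
Writing each c_i in base p = 17:
  c_1 = 16 = 16·17^0
  c_2 = 13 = 13·17^0
  c_3 = 7 = 7·17^0
  c_4 = 0
  c_5 = 4 = 4·17^0
Factor λ_0 = (16, 13, 7, 0, 4)

((16, 13, 7, 0, 4),)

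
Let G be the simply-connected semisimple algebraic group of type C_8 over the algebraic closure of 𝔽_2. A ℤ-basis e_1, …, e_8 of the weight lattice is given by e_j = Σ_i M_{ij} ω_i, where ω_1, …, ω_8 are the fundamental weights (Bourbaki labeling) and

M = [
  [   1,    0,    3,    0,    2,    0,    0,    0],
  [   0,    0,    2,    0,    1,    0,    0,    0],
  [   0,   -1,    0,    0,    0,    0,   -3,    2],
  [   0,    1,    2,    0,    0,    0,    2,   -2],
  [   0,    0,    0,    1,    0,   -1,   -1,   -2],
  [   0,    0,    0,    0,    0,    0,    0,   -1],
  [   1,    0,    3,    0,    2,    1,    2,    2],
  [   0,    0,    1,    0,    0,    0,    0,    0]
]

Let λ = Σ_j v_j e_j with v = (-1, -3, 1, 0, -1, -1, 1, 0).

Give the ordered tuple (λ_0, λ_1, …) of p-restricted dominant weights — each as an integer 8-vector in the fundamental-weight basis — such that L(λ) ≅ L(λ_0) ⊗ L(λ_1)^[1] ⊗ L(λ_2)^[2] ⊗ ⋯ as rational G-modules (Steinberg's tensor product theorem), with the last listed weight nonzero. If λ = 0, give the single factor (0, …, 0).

((0, 1, 0, 1, 0, 0, 1, 1),)

Compute c_i = Σ_j M_{ij} v_j with v = (-1, -3, 1, 0, -1, -1, 1, 0):
  c_1 = (1)·(-1) + (0)·(-3) + 3·1 + 0·0 + (2)·(-1) + (0)·(-1) + 0·1 + 0·0 = 0
  c_2 = (0)·(-1) + (0)·(-3) + 2·1 + 0·0 + (1)·(-1) + (0)·(-1) + 0·1 + 0·0 = 1
  c_3 = (0)·(-1) + (-1)·(-3) + 0·1 + 0·0 + (0)·(-1) + (0)·(-1) + (-3)·(1) + 2·0 = 0
  c_4 = (0)·(-1) + (1)·(-3) + 2·1 + 0·0 + (0)·(-1) + (0)·(-1) + 2·1 + (-2)·(0) = 1
  c_5 = (0)·(-1) + (0)·(-3) + 0·1 + 1·0 + (0)·(-1) + (-1)·(-1) + (-1)·(1) + (-2)·(0) = 0
  c_6 = (0)·(-1) + (0)·(-3) + 0·1 + 0·0 + (0)·(-1) + (0)·(-1) + 0·1 + (-1)·(0) = 0
  c_7 = (1)·(-1) + (0)·(-3) + 3·1 + 0·0 + (2)·(-1) + (1)·(-1) + 2·1 + 2·0 = 1
  c_8 = (0)·(-1) + (0)·(-3) + 1·1 + 0·0 + (0)·(-1) + (0)·(-1) + 0·1 + 0·0 = 1
Base-2 expansion of each c_i:
  c_1 = 0
  c_2 = 1 = 1·2^0
  c_3 = 0
  c_4 = 1 = 1·2^0
  c_5 = 0
  c_6 = 0
  c_7 = 1 = 1·2^0
  c_8 = 1 = 1·2^0
λ_0 = (0, 1, 0, 1, 0, 0, 1, 1)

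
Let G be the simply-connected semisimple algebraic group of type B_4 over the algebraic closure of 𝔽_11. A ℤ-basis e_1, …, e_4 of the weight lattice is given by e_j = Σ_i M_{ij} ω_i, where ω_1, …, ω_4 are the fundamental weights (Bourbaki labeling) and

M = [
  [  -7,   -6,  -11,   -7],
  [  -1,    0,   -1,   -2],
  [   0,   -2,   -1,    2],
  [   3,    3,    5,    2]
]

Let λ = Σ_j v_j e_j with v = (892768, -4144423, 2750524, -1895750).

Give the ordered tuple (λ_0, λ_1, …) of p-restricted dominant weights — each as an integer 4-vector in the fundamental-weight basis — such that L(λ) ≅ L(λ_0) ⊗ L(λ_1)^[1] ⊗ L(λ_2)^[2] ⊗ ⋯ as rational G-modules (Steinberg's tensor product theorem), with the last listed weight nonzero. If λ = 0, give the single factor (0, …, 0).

Change of basis e → ω: c = M·v where v = (892768, -4144423, 2750524, -1895750):
  c_1 = -7*892768 + -6*-4144423 + -11*2750524 + -7*-1895750 = 1631648
  c_2 = -1*892768 + 0*-4144423 + -1*2750524 + -2*-1895750 = 148208
  c_3 = 0*892768 + -2*-4144423 + -1*2750524 + 2*-1895750 = 1746822
  c_4 = 3*892768 + 3*-4144423 + 5*2750524 + 2*-1895750 = 206155
Writing each c_i in base p = 11:
  c_1 = 1631648 = 7·11^0 + 7·11^1 + 9·11^2 + 4·11^3 + 1·11^4 + 10·11^5
  c_2 = 148208 = 5·11^0 + 9·11^1 + 3·11^2 + 1·11^3 + 10·11^4
  c_3 = 1746822 = 0·11^0 + 6·11^1 + 4·11^2 + 3·11^3 + 9·11^4 + 10·11^5
  c_4 = 206155 = 4·11^0 + 8·11^1 + 9·11^2 + 0·11^3 + 3·11^4 + 1·11^5
Factor λ_0 = (7, 5, 0, 4)
Factor λ_1 = (7, 9, 6, 8)
Factor λ_2 = (9, 3, 4, 9)
Factor λ_3 = (4, 1, 3, 0)
Factor λ_4 = (1, 10, 9, 3)
Factor λ_5 = (10, 0, 10, 1)

((7, 5, 0, 4), (7, 9, 6, 8), (9, 3, 4, 9), (4, 1, 3, 0), (1, 10, 9, 3), (10, 0, 10, 1))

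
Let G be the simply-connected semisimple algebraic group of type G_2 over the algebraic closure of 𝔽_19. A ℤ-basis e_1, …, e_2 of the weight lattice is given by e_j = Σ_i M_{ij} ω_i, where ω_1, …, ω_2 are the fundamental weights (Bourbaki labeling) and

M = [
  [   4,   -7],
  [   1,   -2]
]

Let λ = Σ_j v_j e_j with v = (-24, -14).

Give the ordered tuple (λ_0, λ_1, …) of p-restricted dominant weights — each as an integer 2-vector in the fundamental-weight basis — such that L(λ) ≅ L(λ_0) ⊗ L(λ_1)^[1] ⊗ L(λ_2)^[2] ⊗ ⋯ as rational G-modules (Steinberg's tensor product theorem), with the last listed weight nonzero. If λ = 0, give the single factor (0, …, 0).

Converting to the ω-basis (c_i = row i of M dotted with v = (-24, -14)):
  c_1 = 4*-24 + -7*-14 = 2
  c_2 = 1*-24 + -2*-14 = 4
Base-19 expansion of each c_i:
  c_1 = 2 = 2·19^0
  c_2 = 4 = 4·19^0
λ_0 = (2, 4)

((2, 4),)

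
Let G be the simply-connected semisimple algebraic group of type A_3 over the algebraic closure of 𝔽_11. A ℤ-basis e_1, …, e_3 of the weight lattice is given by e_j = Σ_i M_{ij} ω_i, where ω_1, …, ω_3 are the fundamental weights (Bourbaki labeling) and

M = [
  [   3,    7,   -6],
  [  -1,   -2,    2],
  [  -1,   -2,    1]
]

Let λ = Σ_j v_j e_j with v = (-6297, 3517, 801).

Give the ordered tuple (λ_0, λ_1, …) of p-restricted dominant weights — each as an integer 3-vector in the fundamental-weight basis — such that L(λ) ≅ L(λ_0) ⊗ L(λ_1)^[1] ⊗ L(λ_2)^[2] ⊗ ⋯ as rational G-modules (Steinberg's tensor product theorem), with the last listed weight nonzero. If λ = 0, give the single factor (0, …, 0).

In the fundamental-weight basis, λ has coordinates c = M·v (v = (-6297, 3517, 801)):
  c_1 = (3)·(-6297) + (7)·(3517) + (-6)·(801) = 922
  c_2 = (-1)·(-6297) + (-2)·(3517) + (2)·(801) = 865
  c_3 = (-1)·(-6297) + (-2)·(3517) + (1)·(801) = 64
p = 11; digits c_i = Σ_j d_{ij}·11^j, 0 ≤ d_{ij} < 11:
  c_1 = 922 = 9·11^0 + 6·11^1 + 7·11^2
  c_2 = 865 = 7·11^0 + 1·11^1 + 7·11^2
  c_3 = 64 = 9·11^0 + 5·11^1
p-restricted factor λ_0 = (9, 7, 9)
p-restricted factor λ_1 = (6, 1, 5)
p-restricted factor λ_2 = (7, 7, 0)

((9, 7, 9), (6, 1, 5), (7, 7, 0))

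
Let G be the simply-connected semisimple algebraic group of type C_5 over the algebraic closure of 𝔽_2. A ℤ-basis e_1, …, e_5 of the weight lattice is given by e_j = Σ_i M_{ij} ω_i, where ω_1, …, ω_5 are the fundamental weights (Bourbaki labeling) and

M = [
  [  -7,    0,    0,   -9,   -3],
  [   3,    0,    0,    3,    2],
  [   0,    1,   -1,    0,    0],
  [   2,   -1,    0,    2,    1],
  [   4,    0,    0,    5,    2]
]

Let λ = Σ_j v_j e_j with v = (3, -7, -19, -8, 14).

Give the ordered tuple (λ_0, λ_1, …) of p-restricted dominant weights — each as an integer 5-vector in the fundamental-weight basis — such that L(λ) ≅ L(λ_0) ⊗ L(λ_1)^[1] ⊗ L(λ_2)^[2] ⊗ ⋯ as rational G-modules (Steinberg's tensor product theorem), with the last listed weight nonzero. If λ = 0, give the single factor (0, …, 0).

((1, 1, 0, 1, 0), (0, 0, 0, 1, 0), (0, 1, 1, 0, 0), (1, 1, 1, 1, 0))

Compute c_i = Σ_j M_{ij} v_j with v = (3, -7, -19, -8, 14):
  c_1 = -7*3 + 0*-7 + 0*-19 + -9*-8 + -3*14 = 9
  c_2 = 3*3 + 0*-7 + 0*-19 + 3*-8 + 2*14 = 13
  c_3 = 0*3 + 1*-7 + -1*-19 + 0*-8 + 0*14 = 12
  c_4 = 2*3 + -1*-7 + 0*-19 + 2*-8 + 1*14 = 11
  c_5 = 4*3 + 0*-7 + 0*-19 + 5*-8 + 2*14 = 0
Writing each c_i in base p = 2:
  c_1 = 9 = 1·2^0 + 0·2^1 + 0·2^2 + 1·2^3
  c_2 = 13 = 1·2^0 + 0·2^1 + 1·2^2 + 1·2^3
  c_3 = 12 = 0·2^0 + 0·2^1 + 1·2^2 + 1·2^3
  c_4 = 11 = 1·2^0 + 1·2^1 + 0·2^2 + 1·2^3
  c_5 = 0
λ_0 = (1, 1, 0, 1, 0)
λ_1 = (0, 0, 0, 1, 0)
λ_2 = (0, 1, 1, 0, 0)
λ_3 = (1, 1, 1, 1, 0)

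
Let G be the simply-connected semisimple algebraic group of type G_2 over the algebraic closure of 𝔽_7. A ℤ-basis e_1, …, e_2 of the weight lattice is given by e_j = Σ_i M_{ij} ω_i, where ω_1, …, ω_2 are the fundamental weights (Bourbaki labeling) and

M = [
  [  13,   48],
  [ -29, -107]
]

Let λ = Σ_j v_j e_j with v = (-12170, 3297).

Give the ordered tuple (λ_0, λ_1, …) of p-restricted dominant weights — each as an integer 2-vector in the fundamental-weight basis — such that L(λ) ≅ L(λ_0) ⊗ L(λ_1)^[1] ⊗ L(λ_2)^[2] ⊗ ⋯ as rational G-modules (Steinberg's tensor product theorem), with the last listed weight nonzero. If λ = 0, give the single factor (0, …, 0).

((4, 4), (6, 0), (0, 3))

Change of basis e → ω: c = M·v where v = (-12170, 3297):
  c_1 = (13)·(-12170) + 48·3297 = 46
  c_2 = (-29)·(-12170) + (-107)·(3297) = 151
Expand coordinatewise in base 7:
  c_1 = 46 = 4·7^0 + 6·7^1
  c_2 = 151 = 4·7^0 + 0·7^1 + 3·7^2
Factor λ_0 = (4, 4)
Factor λ_1 = (6, 0)
Factor λ_2 = (0, 3)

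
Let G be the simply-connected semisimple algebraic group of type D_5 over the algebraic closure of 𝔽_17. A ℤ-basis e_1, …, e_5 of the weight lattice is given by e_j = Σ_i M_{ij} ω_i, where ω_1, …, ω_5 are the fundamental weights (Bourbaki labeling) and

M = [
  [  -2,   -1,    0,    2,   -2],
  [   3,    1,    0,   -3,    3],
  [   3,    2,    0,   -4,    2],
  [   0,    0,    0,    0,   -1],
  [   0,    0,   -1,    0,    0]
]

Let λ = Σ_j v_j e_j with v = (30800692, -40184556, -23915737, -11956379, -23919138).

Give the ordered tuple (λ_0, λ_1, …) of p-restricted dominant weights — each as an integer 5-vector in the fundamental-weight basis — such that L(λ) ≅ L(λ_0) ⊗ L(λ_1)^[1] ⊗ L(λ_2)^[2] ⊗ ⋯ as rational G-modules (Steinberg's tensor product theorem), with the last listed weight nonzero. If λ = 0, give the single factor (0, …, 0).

Compute c_i = Σ_j M_{ij} v_j with v = (30800692, -40184556, -23915737, -11956379, -23919138):
  c_1 = (-2)·(30800692) + (-1)·(-40184556) + (0)·(-23915737) + (2)·(-11956379) + (-2)·(-23919138) = 2508690
  c_2 = 3·30800692 + (1)·(-40184556) + (0)·(-23915737) + (-3)·(-11956379) + (3)·(-23919138) = 16329243
  c_3 = 3·30800692 + (2)·(-40184556) + (0)·(-23915737) + (-4)·(-11956379) + (2)·(-23919138) = 12020204
  c_4 = 0·30800692 + (0)·(-40184556) + (0)·(-23915737) + (0)·(-11956379) + (-1)·(-23919138) = 23919138
  c_5 = 0·30800692 + (0)·(-40184556) + (-1)·(-23915737) + (0)·(-11956379) + (0)·(-23919138) = 23915737
Writing each c_i in base p = 17:
  c_1 = 2508690 = 0·17^0 + 10·17^1 + 10·17^2 + 0·17^3 + 13·17^4 + 1·17^5
  c_2 = 16329243 = 12·17^0 + 9·17^1 + 11·17^2 + 8·17^3 + 8·17^4 + 11·17^5
  c_3 = 12020204 = 14·17^0 + 6·17^1 + 10·17^2 + 15·17^3 + 7·17^4 + 8·17^5
  c_4 = 23919138 = 2·17^0 + 3·17^1 + 9·17^2 + 6·17^3 + 14·17^4 + 16·17^5
  c_5 = 23915737 = 1·17^0 + 7·17^1 + 14·17^2 + 5·17^3 + 14·17^4 + 16·17^5
p-restricted factor λ_0 = (0, 12, 14, 2, 1)
p-restricted factor λ_1 = (10, 9, 6, 3, 7)
p-restricted factor λ_2 = (10, 11, 10, 9, 14)
p-restricted factor λ_3 = (0, 8, 15, 6, 5)
p-restricted factor λ_4 = (13, 8, 7, 14, 14)
p-restricted factor λ_5 = (1, 11, 8, 16, 16)

((0, 12, 14, 2, 1), (10, 9, 6, 3, 7), (10, 11, 10, 9, 14), (0, 8, 15, 6, 5), (13, 8, 7, 14, 14), (1, 11, 8, 16, 16))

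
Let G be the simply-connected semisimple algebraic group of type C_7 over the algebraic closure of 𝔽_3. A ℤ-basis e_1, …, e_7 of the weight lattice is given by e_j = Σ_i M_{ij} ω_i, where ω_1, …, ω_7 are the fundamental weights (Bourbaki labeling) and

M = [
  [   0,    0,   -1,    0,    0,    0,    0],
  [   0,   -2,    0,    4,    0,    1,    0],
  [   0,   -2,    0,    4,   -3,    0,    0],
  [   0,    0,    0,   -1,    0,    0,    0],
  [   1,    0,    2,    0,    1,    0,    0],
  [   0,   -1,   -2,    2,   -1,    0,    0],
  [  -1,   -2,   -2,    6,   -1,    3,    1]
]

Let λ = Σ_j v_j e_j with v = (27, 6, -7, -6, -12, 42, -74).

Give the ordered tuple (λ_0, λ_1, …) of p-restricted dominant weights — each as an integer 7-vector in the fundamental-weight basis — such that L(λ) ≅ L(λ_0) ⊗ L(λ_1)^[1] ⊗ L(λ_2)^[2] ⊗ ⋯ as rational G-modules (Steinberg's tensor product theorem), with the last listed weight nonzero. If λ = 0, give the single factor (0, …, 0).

Change of basis e → ω: c = M·v where v = (27, 6, -7, -6, -12, 42, -74):
  c_1 = 0*27 + 0*6 + -1*-7 + 0*-6 + 0*-12 + 0*42 + 0*-74 = 7
  c_2 = 0*27 + -2*6 + 0*-7 + 4*-6 + 0*-12 + 1*42 + 0*-74 = 6
  c_3 = 0*27 + -2*6 + 0*-7 + 4*-6 + -3*-12 + 0*42 + 0*-74 = 0
  c_4 = 0*27 + 0*6 + 0*-7 + -1*-6 + 0*-12 + 0*42 + 0*-74 = 6
  c_5 = 1*27 + 0*6 + 2*-7 + 0*-6 + 1*-12 + 0*42 + 0*-74 = 1
  c_6 = 0*27 + -1*6 + -2*-7 + 2*-6 + -1*-12 + 0*42 + 0*-74 = 8
  c_7 = -1*27 + -2*6 + -2*-7 + 6*-6 + -1*-12 + 3*42 + 1*-74 = 3
Base-3 expansion of each c_i:
  c_1 = 7 = 1·3^0 + 2·3^1
  c_2 = 6 = 0·3^0 + 2·3^1
  c_3 = 0
  c_4 = 6 = 0·3^0 + 2·3^1
  c_5 = 1 = 1·3^0
  c_6 = 8 = 2·3^0 + 2·3^1
  c_7 = 3 = 0·3^0 + 1·3^1
p-restricted factor λ_0 = (1, 0, 0, 0, 1, 2, 0)
p-restricted factor λ_1 = (2, 2, 0, 2, 0, 2, 1)

((1, 0, 0, 0, 1, 2, 0), (2, 2, 0, 2, 0, 2, 1))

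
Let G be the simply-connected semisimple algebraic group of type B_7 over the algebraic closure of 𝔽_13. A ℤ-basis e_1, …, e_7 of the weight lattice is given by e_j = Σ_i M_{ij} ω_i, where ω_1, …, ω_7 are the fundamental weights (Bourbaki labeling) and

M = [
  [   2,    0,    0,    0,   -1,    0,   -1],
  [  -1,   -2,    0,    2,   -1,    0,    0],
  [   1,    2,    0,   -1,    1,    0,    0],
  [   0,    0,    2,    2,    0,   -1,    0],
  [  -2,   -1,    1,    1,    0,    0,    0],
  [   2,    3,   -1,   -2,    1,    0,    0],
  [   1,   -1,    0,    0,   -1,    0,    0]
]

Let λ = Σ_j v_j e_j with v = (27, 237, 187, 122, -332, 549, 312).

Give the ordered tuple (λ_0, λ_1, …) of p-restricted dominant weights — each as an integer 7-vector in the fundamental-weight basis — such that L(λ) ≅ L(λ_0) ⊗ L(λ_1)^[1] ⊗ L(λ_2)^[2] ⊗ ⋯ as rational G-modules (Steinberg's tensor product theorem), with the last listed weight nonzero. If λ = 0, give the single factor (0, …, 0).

((9, 10, 8, 4, 5, 2, 5), (5, 5, 3, 5, 1, 0, 9))

In the fundamental-weight basis, λ has coordinates c = M·v (v = (27, 237, 187, 122, -332, 549, 312)):
  c_1 = 2·27 + 0·237 + 0·187 + 0·122 + (-1)·(-332) + 0·549 + (-1)·(312) = 74
  c_2 = (-1)·(27) + (-2)·(237) + 0·187 + 2·122 + (-1)·(-332) + 0·549 + 0·312 = 75
  c_3 = 1·27 + 2·237 + 0·187 + (-1)·(122) + (1)·(-332) + 0·549 + 0·312 = 47
  c_4 = 0·27 + 0·237 + 2·187 + 2·122 + (0)·(-332) + (-1)·(549) + 0·312 = 69
  c_5 = (-2)·(27) + (-1)·(237) + 1·187 + 1·122 + (0)·(-332) + 0·549 + 0·312 = 18
  c_6 = 2·27 + 3·237 + (-1)·(187) + (-2)·(122) + (1)·(-332) + 0·549 + 0·312 = 2
  c_7 = 1·27 + (-1)·(237) + 0·187 + 0·122 + (-1)·(-332) + 0·549 + 0·312 = 122
p = 13; digits c_i = Σ_j d_{ij}·13^j, 0 ≤ d_{ij} < 13:
  c_1 = 74 = 9·13^0 + 5·13^1
  c_2 = 75 = 10·13^0 + 5·13^1
  c_3 = 47 = 8·13^0 + 3·13^1
  c_4 = 69 = 4·13^0 + 5·13^1
  c_5 = 18 = 5·13^0 + 1·13^1
  c_6 = 2 = 2·13^0
  c_7 = 122 = 5·13^0 + 9·13^1
Factor λ_0 = (9, 10, 8, 4, 5, 2, 5)
Factor λ_1 = (5, 5, 3, 5, 1, 0, 9)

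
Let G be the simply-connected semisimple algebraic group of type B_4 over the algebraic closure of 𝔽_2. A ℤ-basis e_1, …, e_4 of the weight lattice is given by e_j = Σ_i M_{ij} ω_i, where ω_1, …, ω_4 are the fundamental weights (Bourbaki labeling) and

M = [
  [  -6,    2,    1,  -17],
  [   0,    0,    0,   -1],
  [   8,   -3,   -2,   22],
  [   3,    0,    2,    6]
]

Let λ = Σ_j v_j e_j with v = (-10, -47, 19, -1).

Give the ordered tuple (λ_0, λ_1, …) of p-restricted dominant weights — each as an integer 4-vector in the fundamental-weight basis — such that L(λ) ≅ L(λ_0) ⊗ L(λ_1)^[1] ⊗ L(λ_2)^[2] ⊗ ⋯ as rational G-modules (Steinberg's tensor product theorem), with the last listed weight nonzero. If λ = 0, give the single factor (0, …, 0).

In the fundamental-weight basis, λ has coordinates c = M·v (v = (-10, -47, 19, -1)):
  c_1 = (-6)·(-10) + (2)·(-47) + 1·19 + (-17)·(-1) = 2
  c_2 = (0)·(-10) + (0)·(-47) + 0·19 + (-1)·(-1) = 1
  c_3 = (8)·(-10) + (-3)·(-47) + (-2)·(19) + (22)·(-1) = 1
  c_4 = (3)·(-10) + (0)·(-47) + 2·19 + (6)·(-1) = 2
Expand coordinatewise in base 2:
  c_1 = 2 = 0·2^0 + 1·2^1
  c_2 = 1 = 1·2^0
  c_3 = 1 = 1·2^0
  c_4 = 2 = 0·2^0 + 1·2^1
λ_0 = (0, 1, 1, 0)
λ_1 = (1, 0, 0, 1)

((0, 1, 1, 0), (1, 0, 0, 1))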